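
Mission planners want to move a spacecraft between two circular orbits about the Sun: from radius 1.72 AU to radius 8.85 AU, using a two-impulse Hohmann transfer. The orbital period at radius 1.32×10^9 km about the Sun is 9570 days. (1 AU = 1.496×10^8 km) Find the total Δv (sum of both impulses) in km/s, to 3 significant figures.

Δv = 11.0 km/s

From Kepler's third law T² = 4π²r³/μ at r = 1.32×10^9 km, T = 9570 days = 9570 × 86400 s = 8.26848×10^8 s: μ = 4π²r³/T² = 1.32810×10^11 km³/s².
In km: r₁ = 1.72 × 1.496×10^8 = 2.57312×10^8 km; r₂ = 8.85 × 1.496×10^8 = 1.32396×10^9 km.
Semi-major axis of the transfer orbit: a_t = (2.57312×10^8 + 1.32396×10^9)/2 = 7.90636×10^8 km.
Circular speed at r₁: v₁ = √(μ/r₁) = √(1.32810×10^11/2.57312×10^8) = 22.72 km/s.
Transfer-orbit speed at r₁ (v² = μ(2/r − 1/a)): v_p = √[μ(2/r₁ − 1/a_t)] = 29.40 km/s.
First burn Δv₁ = |v_p − v₁| = 6.680 km/s.
Circular speed at r₂: v₂ = √(μ/r₂) = 10.016 km/s.
Transfer-orbit speed at r₂: v_a = √[μ(2/r₂ − 1/a_t)] = 5.7137 km/s.
Second burn Δv₂ = |v₂ − v_a| = 4.302 km/s.
Total Δv = Δv₁ + Δv₂ = 10.98 km/s.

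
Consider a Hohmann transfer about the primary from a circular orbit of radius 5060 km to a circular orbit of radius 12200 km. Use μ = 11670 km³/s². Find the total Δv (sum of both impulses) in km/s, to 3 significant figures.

Transfer-ellipse semi-major axis a_t = (r₁ + r₂)/2 = (5060 + 12200)/2 = 8630 km.
Circular speed at r₁: v₁ = √(μ/r₁) = √(11670/5060) = 1.519 km/s.
Transfer-orbit speed at r₁ (v² = μ(2/r − 1/a)): v_p = √[μ(2/r₁ − 1/a_t)] = 1.806 km/s.
First burn Δv₁ = |v_p − v₁| = 0.2870 km/s.
Circular speed at r₂: v₂ = √(μ/r₂) = 0.9780 km/s.
Transfer-orbit speed at r₂: v_a = √[μ(2/r₂ − 1/a_t)] = 0.7489 km/s.
Second burn Δv₂ = |v₂ − v_a| = 0.2291 km/s.
Δv = Δv₁ + Δv₂ = 0.2870 + 0.2291 = 0.5161 km/s.

Δv = 0.516 km/s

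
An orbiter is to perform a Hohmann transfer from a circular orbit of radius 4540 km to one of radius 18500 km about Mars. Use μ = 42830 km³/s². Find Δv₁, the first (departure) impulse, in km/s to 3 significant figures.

Δv₁ = 0.821 km/s

The Hohmann ellipse has a_t = (r₁ + r₂)/2 = 11520 km.
Circular speed at r = 4540 km: v_c = √(μ/r) = 3.0715 km/s.
Transfer-orbit speed at the same r (vis-viva, a = a_t): v_t = √[μ(2/r − 1/a_t)] = 3.8923 km/s.
Δv₁ = |v_t − v_c| = |3.8923 − 3.0715| = 0.8208 km/s.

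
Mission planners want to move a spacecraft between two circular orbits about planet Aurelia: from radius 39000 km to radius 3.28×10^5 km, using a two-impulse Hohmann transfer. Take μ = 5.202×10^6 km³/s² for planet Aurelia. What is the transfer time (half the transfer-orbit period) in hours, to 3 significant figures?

Transfer-ellipse semi-major axis a_t = (r₁ + r₂)/2 = (39000 + 3.280×10^5)/2 = 1.835×10^5 km.
By Kepler's third law the transfer-orbit period is T = 2π√(a_t³/μ), so t = T/2 = 1.083×10^5 s.
Converting: 1.083×10^5 s ÷ 3600 s/hour = 30.1 hours.

t = 30.1 hours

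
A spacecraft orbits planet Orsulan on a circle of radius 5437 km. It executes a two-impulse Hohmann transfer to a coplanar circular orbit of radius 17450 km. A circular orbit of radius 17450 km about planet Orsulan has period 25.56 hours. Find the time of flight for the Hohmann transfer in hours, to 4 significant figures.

From Kepler's third law T² = 4π²r³/μ at r = 17450 km, T = 25.56 hours = 25.56 × 3600 s = 92016 s: μ = 4π²r³/T² = 24775.3 km³/s².
Transfer-ellipse semi-major axis a_t = (r₁ + r₂)/2 = (5437 + 17450)/2 = 11443.5 km.
Transfer time t = π√(a_t³/μ) = π√((11443.5)³ / 24775.3) = 24433 s.
Converting: 24433 s ÷ 3600 s/hour = 6.787 hours.

t = 6.787 hours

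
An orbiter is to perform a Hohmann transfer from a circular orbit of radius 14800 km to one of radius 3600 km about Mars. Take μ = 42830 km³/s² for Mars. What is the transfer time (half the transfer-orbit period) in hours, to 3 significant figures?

Transfer-ellipse semi-major axis a_t = (r₁ + r₂)/2 = (14800 + 3600)/2 = 9200 km.
Half the transfer-orbit period gives t = π√(a_t³/μ) = 13400 s.
Converting: 13400 s ÷ 3600 s/hour = 3.72 hours.

t = 3.72 hours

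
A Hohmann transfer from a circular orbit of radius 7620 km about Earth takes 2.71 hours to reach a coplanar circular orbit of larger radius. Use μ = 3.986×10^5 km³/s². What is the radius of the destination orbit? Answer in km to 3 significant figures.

r₂ = 23700 km

Transfer time t = 2.71 hours = 9756 s, and t = π√(a_t³/μ).
So a_t = (μ t²/π²)^(1/3) = (3.986×10^5 × (9756)² / π²)^(1/3) = 15665 km.
Since a_t = (r₁ + r₂)/2, r₂ = 2a_t − r₁ = 2×15665 − 7620 = 23710 km.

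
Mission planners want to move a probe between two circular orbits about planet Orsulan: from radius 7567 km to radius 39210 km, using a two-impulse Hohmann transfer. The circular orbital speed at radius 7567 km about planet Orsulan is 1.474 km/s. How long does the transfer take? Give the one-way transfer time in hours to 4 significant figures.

t = 24.34 hours

From the circular-orbit relation v² = μ/r at r = 7567 km: μ = v²r = (1.474)² × 7567 = 16440.6 km³/s².
Semi-major axis of the transfer orbit: a_t = (7567 + 39210)/2 = 23388.5 km.
Half the transfer-orbit period gives t = π√(a_t³/μ) = 87640 s.
Converting: 87640 s ÷ 3600 s/hour = 24.34 hours.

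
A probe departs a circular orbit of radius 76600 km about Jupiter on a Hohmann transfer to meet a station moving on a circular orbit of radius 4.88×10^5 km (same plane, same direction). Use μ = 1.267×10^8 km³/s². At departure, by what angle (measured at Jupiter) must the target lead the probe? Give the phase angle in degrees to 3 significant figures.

Semi-major axis of the transfer orbit: a_t = (76600 + 4.880×10^5)/2 = 2.823×10^5 km.
Transfer time t = π√(a_t³/μ) = 41862.8 s.
The target's mean motion on its circular orbit is ω₂ = √(μ/r₂³) = 3.30186×10^-5 rad/s.
Angle swept by the target during transfer: ω₂·t = 1.38225 rad = 79.20°.
Arrival is 180° from departure on the ellipse, so φ = 180° − 79.20° = 101°.

φ = 101°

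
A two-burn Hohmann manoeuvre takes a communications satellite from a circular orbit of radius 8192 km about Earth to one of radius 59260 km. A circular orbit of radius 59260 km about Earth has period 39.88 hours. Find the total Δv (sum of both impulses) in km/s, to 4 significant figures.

Δv = 3.586 km/s

From Kepler's third law T² = 4π²r³/μ at r = 59260 km, T = 39.88 hours = 39.88 × 3600 s = 1.43568×10^5 s: μ = 4π²r³/T² = 3.98593×10^5 km³/s².
The Hohmann ellipse has a_t = (r₁ + r₂)/2 = 33726 km.
Circular speed at r₁: v₁ = √(μ/r₁) = √(3.98593×10^5/8192) = 6.975 km/s.
Transfer-orbit speed at r₁ (vis-viva equation): v_p = √[μ(2/r₁ − 1/a_t)] = 9.246 km/s.
First burn Δv₁ = |v_p − v₁| = 2.271 km/s.
Circular speed at r₂: v₂ = √(μ/r₂) = 2.593 km/s.
Transfer-orbit speed at r₂: v_a = √[μ(2/r₂ − 1/a_t)] = 1.278 km/s.
Second burn Δv₂ = |v₂ − v_a| = 1.315 km/s.
Total Δv = Δv₁ + Δv₂ = 3.586 km/s.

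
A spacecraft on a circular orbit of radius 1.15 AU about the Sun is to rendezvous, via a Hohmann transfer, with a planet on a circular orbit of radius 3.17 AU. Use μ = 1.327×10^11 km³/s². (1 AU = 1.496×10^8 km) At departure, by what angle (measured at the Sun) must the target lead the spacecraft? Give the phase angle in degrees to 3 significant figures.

In km: r₁ = 1.15 × 1.496×10^8 = 1.7204×10^8 km; r₂ = 3.17 × 1.496×10^8 = 4.74232×10^8 km.
The Hohmann ellipse has a_t = (r₁ + r₂)/2 = 3.23136×10^8 km.
Transfer time t = π√(a_t³/μ) = 5.009×10^7 s.
Target angular speed ω₂ = √(μ/r₂³) = 3.527×10^-8 rad/s.
Angle swept by the target during transfer: ω₂·t = 1.767 rad = 101.2°.
The spacecraft traverses 180° on the transfer ellipse, so the target must lead by 180° − 101.2° = 78.8°.

φ = 78.8°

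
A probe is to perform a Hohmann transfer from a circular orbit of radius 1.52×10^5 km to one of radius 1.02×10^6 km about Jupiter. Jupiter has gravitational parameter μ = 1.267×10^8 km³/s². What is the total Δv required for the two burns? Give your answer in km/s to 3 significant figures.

Δv = 14.7 km/s

Semi-major axis of the transfer orbit: a_t = (1.520×10^5 + 1.020×10^6)/2 = 5.860×10^5 km.
At r₁ the circular-orbit speed is v₁ = √(μ/r₁) = 28.8713 km/s.
On the transfer ellipse at r₁, v² = μ(2/r − 1/a) gives v_p = √[μ(2/r₁ − 1/a_t)] = 38.0906 km/s.
First burn Δv₁ = |v_p − v₁| = 9.219 km/s.
Circular speed at r₂: v₂ = √(μ/r₂) = 11.145 km/s.
Transfer-orbit speed at r₂: v_a = √[μ(2/r₂ − 1/a_t)] = 5.6762 km/s.
Second burn Δv₂ = |v₂ − v_a| = 5.469 km/s.
Δv = Δv₁ + Δv₂ = 9.219 + 5.469 = 14.69 km/s.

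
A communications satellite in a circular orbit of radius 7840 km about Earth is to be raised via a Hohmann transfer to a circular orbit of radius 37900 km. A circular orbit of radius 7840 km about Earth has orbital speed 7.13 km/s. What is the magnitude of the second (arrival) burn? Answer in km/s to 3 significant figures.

From the circular-orbit relation v² = μ/r at r = 7840 km: μ = v²r = (7.13)² × 7840 = 3.98561×10^5 km³/s².
Transfer-ellipse semi-major axis a_t = (r₁ + r₂)/2 = (7840 + 37900)/2 = 22870 km.
On the circular orbit at r = 37900 km, v_c = √(μ/r) = 3.243 km/s.
Vis-viva on the transfer ellipse at r = 37900 km gives v_t = √[μ(2/r − 1/a_t)] = 1.899 km/s.
Δv₂ = |v_t − v_c| = |1.899 − 3.243| = 1.344 km/s.

Δv₂ = 1.34 km/s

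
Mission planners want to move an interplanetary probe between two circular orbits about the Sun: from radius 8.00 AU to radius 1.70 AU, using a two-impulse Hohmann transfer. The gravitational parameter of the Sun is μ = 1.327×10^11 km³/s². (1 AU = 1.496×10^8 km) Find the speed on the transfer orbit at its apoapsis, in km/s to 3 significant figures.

v = 6.23 km/s

In km: r₁ = 8.00 × 1.496×10^8 = 1.1968×10^9 km; r₂ = 1.70 × 1.496×10^8 = 2.5432×10^8 km.
Semi-major axis of the transfer orbit: a_t = (1.1968×10^9 + 2.5432×10^8)/2 = 7.2556×10^8 km.
At apoapsis, r = 1.1968×10^9 km.
Applying v² = μ(2/r − 1/a_t): v = 6.234 km/s.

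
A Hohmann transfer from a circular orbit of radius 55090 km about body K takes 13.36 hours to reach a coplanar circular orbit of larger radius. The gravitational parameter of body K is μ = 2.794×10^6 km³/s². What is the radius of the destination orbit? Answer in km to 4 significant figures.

Transfer time t = 13.36 hours = 48096 s, and t = π√(a_t³/μ).
So a_t = (μ t²/π²)^(1/3) = (2.794×10^6 × (48096)² / π²)^(1/3) = 86839 km.
Since a_t = (r₁ + r₂)/2, r₂ = 2a_t − r₁ = 2×86839 − 55090 = 1.18588×10^5 km.

r₂ = 1.186×10^5 km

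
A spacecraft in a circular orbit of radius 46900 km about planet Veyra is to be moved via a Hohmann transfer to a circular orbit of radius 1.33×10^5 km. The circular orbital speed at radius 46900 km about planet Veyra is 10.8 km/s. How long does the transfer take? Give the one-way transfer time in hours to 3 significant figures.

From the circular-orbit relation v² = μ/r at r = 46900 km: μ = v²r = (10.8)² × 46900 = 5.47042×10^6 km³/s².
Semi-major axis of the transfer orbit: a_t = (46900 + 1.330×10^5)/2 = 89950 km.
Transfer time t = π√(a_t³/μ) = π√((89950)³ / 5.47042×10^6) = 36240 s.
Converting: 36240 s ÷ 3600 s/hour = 10.1 hours.

t = 10.1 hours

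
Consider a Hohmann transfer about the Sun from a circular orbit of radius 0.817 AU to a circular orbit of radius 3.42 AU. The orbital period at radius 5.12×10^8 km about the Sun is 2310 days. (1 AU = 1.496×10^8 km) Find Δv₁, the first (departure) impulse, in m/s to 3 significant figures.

Δv₁ = 8930 m/s

From Kepler's third law T² = 4π²r³/μ at r = 5.12×10^8 km, T = 2310 days = 2310 × 86400 s = 1.99584×10^8 s: μ = 4π²r³/T² = 1.33020×10^11 km³/s².
In km: r₁ = 0.817 × 1.496×10^8 = 1.222232×10^8 km; r₂ = 3.42 × 1.496×10^8 = 5.11632×10^8 km.
Semi-major axis of the transfer orbit: a_t = (1.222232×10^8 + 5.11632×10^8)/2 = 3.169276×10^8 km.
Circular speed at r = 1.222232×10^8 km: v_c = √(μ/r) = 32.990 km/s.
Transfer-orbit speed at the same r (vis-viva, a = a_t): v_t = √[μ(2/r − 1/a_t)] = 41.916 km/s.
Δv₁ = |v_t − v_c| = |41.916 − 32.990| = 8.926 km/s.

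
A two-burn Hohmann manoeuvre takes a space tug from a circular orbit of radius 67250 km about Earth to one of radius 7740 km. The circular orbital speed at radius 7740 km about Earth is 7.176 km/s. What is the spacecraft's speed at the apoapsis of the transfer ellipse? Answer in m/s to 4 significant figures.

From the circular-orbit relation v² = μ/r at r = 7740 km: μ = v²r = (7.176)² × 7740 = 3.98571×10^5 km³/s².
Transfer-ellipse semi-major axis a_t = (r₁ + r₂)/2 = (67250 + 7740)/2 = 37495 km.
The apoapsis of the transfer ellipse is at r = 67250 km.
Applying v² = μ(2/r − 1/a_t): v = 1.106 km/s.

v = 1106 m/s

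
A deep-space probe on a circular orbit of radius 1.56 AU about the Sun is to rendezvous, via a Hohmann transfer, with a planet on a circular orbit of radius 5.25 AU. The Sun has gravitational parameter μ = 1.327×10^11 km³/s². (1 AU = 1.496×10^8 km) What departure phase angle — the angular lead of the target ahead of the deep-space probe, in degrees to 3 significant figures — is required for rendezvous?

In km: r₁ = 1.56 × 1.496×10^8 = 2.33376×10^8 km; r₂ = 5.25 × 1.496×10^8 = 7.854×10^8 km.
Semi-major axis of the transfer orbit: a_t = (2.33376×10^8 + 7.854×10^8)/2 = 5.09388×10^8 km.
Transfer time t = π√(a_t³/μ) = 9.915×10^7 s.
The target's mean motion on its circular orbit is ω₂ = √(μ/r₂³) = 1.655×10^-8 rad/s.
Angle swept by the target during transfer: ω₂·t = 1.641 rad = 94.02°.
The deep-space probe traverses 180° on the transfer ellipse, so the target must lead by 180° − 94.02° = 86.0°.

φ = 86.0°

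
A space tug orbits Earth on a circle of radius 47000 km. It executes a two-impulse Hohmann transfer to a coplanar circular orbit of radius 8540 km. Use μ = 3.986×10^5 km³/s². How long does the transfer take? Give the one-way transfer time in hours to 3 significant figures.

The Hohmann ellipse has a_t = (r₁ + r₂)/2 = 27770 km.
By Kepler's third law the transfer-orbit period is T = 2π√(a_t³/μ), so t = T/2 = 23030 s.
Converting: 23030 s ÷ 3600 s/hour = 6.40 hours.

t = 6.40 hours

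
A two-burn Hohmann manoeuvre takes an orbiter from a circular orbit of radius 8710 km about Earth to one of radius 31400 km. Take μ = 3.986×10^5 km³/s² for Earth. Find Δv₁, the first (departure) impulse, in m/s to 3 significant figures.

Semi-major axis of the transfer orbit: a_t = (8710 + 31400)/2 = 20055 km.
Circular speed at r = 8710 km: v_c = √(μ/r) = 6.765 km/s.
Vis-viva on the transfer ellipse at r = 8710 km gives v_t = √[μ(2/r − 1/a_t)] = 8.465 km/s.
Δv₁ = |v_t − v_c| = |8.465 − 6.765| = 1.700 km/s.

Δv₁ = 1700 m/s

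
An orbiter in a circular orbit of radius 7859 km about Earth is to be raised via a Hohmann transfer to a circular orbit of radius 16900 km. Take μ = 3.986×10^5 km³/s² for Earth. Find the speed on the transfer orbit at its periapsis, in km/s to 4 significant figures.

Semi-major axis of the transfer orbit: a_t = (7859 + 16900)/2 = 12379.5 km.
At periapsis, r = 7859 km.
Applying v² = μ(2/r − 1/a_t): v = 8.321 km/s.

v = 8.321 km/s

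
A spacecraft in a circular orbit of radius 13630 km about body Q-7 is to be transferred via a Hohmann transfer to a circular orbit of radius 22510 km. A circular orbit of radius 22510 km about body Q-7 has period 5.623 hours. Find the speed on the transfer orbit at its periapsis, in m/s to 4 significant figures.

v = 10020 m/s

From Kepler's third law T² = 4π²r³/μ at r = 22510 km, T = 5.623 hours = 5.623 × 3600 s = 20242.8 s: μ = 4π²r³/T² = 1.09887×10^6 km³/s².
The Hohmann ellipse has a_t = (r₁ + r₂)/2 = 18070 km.
At periapsis, r = 13630 km.
Applying v² = μ(2/r − 1/a_t): v = 10.02 km/s.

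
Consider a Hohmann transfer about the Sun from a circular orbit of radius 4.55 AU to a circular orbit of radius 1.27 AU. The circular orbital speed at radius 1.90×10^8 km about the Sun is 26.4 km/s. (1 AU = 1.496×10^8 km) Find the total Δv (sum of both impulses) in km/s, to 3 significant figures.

From the circular-orbit relation v² = μ/r at r = 1.90×10^8 km: μ = v²r = (26.4)² × 1.90×10^8 = 1.32422×10^11 km³/s².
In km: r₁ = 4.55 × 1.496×10^8 = 6.8068×10^8 km; r₂ = 1.27 × 1.496×10^8 = 1.89992×10^8 km.
Transfer-ellipse semi-major axis a_t = (r₁ + r₂)/2 = (6.8068×10^8 + 1.89992×10^8)/2 = 4.35336×10^8 km.
At r₁ the circular-orbit speed is v₁ = √(μ/r₁) = 13.94791 km/s.
On the transfer ellipse at r₁, v² = μ(2/r − 1/a) gives v_a = √[μ(2/r₁ − 1/a_t)] = 9.214348 km/s.
First burn Δv₁ = |v_a − v₁| = 4.7336 km/s.
Circular speed at r₂: v₂ = √(μ/r₂) = 26.40056 km/s.
Transfer-orbit speed at r₂: v_p = √[μ(2/r₂ − 1/a_t)] = 33.01203 km/s.
Second burn Δv₂ = |v₂ − v_p| = 6.6115 km/s.
Δv = Δv₁ + Δv₂ = 4.7336 + 6.6115 = 11.35 km/s.

Δv = 11.3 km/s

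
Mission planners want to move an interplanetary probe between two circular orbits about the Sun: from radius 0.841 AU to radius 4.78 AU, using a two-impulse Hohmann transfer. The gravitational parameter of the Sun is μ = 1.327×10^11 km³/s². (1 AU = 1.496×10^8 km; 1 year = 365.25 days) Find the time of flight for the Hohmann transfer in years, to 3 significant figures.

In km: r₁ = 0.841 × 1.496×10^8 = 1.258136×10^8 km; r₂ = 4.78 × 1.496×10^8 = 7.15088×10^8 km.
Semi-major axis of the transfer orbit: a_t = (1.258136×10^8 + 7.15088×10^8)/2 = 4.204508×10^8 km.
Half the transfer-orbit period gives t = π√(a_t³/μ) = 7.435×10^7 s.
Converting: 7.435×10^7 s ÷ 3.15576×10^7 s/year (365.25 × 86400) = 2.36 years.

t = 2.36 years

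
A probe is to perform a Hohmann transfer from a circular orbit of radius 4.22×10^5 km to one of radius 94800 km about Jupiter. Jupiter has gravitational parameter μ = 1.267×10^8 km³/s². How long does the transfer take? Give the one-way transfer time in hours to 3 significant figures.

t = 10.2 hours

The Hohmann ellipse has a_t = (r₁ + r₂)/2 = 2.584×10^5 km.
Transfer time t = π√(a_t³/μ) = π√((2.584×10^5)³ / 1.267×10^8) = 36660 s.
Converting: 36660 s ÷ 3600 s/hour = 10.2 hours.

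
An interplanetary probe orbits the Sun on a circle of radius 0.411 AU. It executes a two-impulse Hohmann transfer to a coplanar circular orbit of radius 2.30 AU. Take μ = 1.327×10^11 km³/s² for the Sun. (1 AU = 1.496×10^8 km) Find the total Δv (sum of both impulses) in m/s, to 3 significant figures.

In km: r₁ = 0.411 × 1.496×10^8 = 6.14856×10^7 km; r₂ = 2.30 × 1.496×10^8 = 3.4408×10^8 km.
Transfer-ellipse semi-major axis a_t = (r₁ + r₂)/2 = (6.14856×10^7 + 3.4408×10^8)/2 = 2.027828×10^8 km.
Circular speed at r₁: v₁ = √(μ/r₁) = √(1.327×10^11/6.14856×10^7) = 46.457 km/s.
Transfer-orbit speed at r₁ (v² = μ(2/r − 1/a)): v_p = √[μ(2/r₁ − 1/a_t)] = 60.515 km/s.
First burn Δv₁ = |v_p − v₁| = 14.058 km/s.
At r₂, v₂ = √(μ/r₂) = 19.6384 km/s.
Transfer-orbit speed at r₂: v_a = √[μ(2/r₂ − 1/a_t)] = 10.8138 km/s.
Second burn Δv₂ = |v₂ − v_a| = 8.8246 km/s.
Total Δv = Δv₁ + Δv₂ = 22.88 km/s.

Δv = 22900 m/s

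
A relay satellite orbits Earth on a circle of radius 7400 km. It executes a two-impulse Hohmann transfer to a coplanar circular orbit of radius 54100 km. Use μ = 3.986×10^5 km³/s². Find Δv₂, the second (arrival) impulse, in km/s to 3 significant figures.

Transfer-ellipse semi-major axis a_t = (r₁ + r₂)/2 = (7400 + 54100)/2 = 30750 km.
Circular speed at r = 54100 km: v_c = √(μ/r) = 2.7144 km/s.
Transfer-orbit speed at the same r (vis-viva, a = a_t): v_t = √[μ(2/r − 1/a_t)] = 1.3316 km/s.
Δv₂ = |v_t − v_c| = |1.3316 − 2.7144| = 1.383 km/s.

Δv₂ = 1.38 km/s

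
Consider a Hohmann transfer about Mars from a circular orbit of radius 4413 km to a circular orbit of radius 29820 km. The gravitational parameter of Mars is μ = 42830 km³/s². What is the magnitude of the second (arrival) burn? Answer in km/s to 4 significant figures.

Transfer-ellipse semi-major axis a_t = (r₁ + r₂)/2 = (4413 + 29820)/2 = 17116.5 km.
On the circular orbit at r = 29820 km, v_c = √(μ/r) = 1.19845 km/s.
Transfer-orbit speed at the same r (vis-viva, a = a_t): v_t = √[μ(2/r − 1/a_t)] = 0.608527 km/s.
Δv₂ = |v_t − v_c| = |0.608527 − 1.19845| = 0.5899 km/s.

Δv₂ = 0.5899 km/s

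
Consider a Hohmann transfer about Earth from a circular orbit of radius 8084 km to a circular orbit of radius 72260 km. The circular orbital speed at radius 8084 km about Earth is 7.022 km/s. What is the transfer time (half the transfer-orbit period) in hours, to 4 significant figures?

t = 11.13 hours

From the circular-orbit relation v² = μ/r at r = 8084 km: μ = v²r = (7.022)² × 8084 = 3.98610×10^5 km³/s².
Semi-major axis of the transfer orbit: a_t = (8084 + 72260)/2 = 40172 km.
Transfer time t = π√(a_t³/μ) = π√((40172)³ / 3.98610×10^5) = 40060 s.
Converting: 40060 s ÷ 3600 s/hour = 11.13 hours.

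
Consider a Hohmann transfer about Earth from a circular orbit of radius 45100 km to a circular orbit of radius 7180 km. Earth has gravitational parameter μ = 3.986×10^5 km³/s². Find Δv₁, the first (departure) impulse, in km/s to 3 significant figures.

Δv₁ = 1.41 km/s

Semi-major axis of the transfer orbit: a_t = (45100 + 7180)/2 = 26140 km.
Circular speed at r = 45100 km: v_c = √(μ/r) = 2.973 km/s.
Transfer-orbit speed at the same r (vis-viva, a = a_t): v_t = √[μ(2/r − 1/a_t)] = 1.558 km/s.
Δv₁ = |v_t − v_c| = |1.558 − 2.973| = 1.415 km/s.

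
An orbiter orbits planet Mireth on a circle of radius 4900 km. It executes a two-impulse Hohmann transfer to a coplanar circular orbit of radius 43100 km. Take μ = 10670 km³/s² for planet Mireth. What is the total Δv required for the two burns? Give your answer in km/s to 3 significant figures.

Semi-major axis of the transfer orbit: a_t = (4900 + 43100)/2 = 24000 km.
At r₁ the circular-orbit speed is v₁ = √(μ/r₁) = 1.4756527 km/s.
On the transfer ellipse at r₁, vis-viva equation gives v_p = √[μ(2/r₁ − 1/a_t)] = 1.9775031 km/s.
First burn Δv₁ = |v_p − v₁| = 0.5019 km/s.
Circular speed at r₂: v₂ = √(μ/r₂) = 0.49756 km/s.
Transfer-orbit speed at r₂: v_a = √[μ(2/r₂ − 1/a_t)] = 0.22482 km/s.
Second burn Δv₂ = |v₂ − v_a| = 0.2727 km/s.
Total Δv = Δv₁ + Δv₂ = 0.7746 km/s.

Δv = 0.775 km/s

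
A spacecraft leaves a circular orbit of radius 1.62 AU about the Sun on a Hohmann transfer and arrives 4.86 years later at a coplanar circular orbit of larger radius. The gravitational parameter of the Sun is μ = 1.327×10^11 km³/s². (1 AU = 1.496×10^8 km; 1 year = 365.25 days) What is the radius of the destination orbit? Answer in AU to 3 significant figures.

r₂ = 7.49 AU

In km: r₁ = 1.62 × 1.496×10^8 = 2.42352×10^8 km.
Transfer time t = 4.86 years × 365.25 × 86400 s = 1.53369936×10^8 s, and t = π√(a_t³/μ).
So a_t = (μ t²/π²)^(1/3) = (1.327×10^11 × (1.53369936×10^8)² / π²)^(1/3) = 6.8132×10^8 km.
Since a_t = (r₁ + r₂)/2, r₂ = 2a_t − r₁ = 2×6.8132×10^8 − 2.42352×10^8 = 1.120288×10^9 km.
In AU: r₂ = 1.120288×10^9 / 1.496×10^8 = 7.49 AU.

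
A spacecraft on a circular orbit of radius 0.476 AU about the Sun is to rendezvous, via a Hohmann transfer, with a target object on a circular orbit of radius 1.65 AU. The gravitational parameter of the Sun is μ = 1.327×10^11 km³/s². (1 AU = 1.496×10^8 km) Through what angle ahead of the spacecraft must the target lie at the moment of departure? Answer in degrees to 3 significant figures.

In km: r₁ = 0.476 × 1.496×10^8 = 7.12096×10^7 km; r₂ = 1.65 × 1.496×10^8 = 2.4684×10^8 km.
Semi-major axis of the transfer orbit: a_t = (7.12096×10^7 + 2.4684×10^8)/2 = 1.590248×10^8 km.
The half-period of the transfer ellipse is t = π√(a_t³/μ) = 1.72946×10^7 s.
The target's mean motion on its circular orbit is ω₂ = √(μ/r₂³) = 9.39317×10^-8 rad/s.
Angle swept by the target during transfer: ω₂·t = 1.6245 rad = 93.08°.
Arrival is 180° from departure on the ellipse, so φ = 180° − 93.08° = 86.9°.

φ = 86.9°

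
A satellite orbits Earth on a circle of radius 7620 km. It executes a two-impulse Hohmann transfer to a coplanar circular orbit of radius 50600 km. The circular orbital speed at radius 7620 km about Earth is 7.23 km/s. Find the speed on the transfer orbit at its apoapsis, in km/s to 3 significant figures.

v = 1.44 km/s

From the circular-orbit relation v² = μ/r at r = 7620 km: μ = v²r = (7.23)² × 7620 = 3.98319×10^5 km³/s².
The Hohmann ellipse has a_t = (r₁ + r₂)/2 = 29110 km.
At apoapsis, r = 50600 km.
From the vis-viva equation, v = √[μ(2/r − 1/a_t)] = 1.435 km/s.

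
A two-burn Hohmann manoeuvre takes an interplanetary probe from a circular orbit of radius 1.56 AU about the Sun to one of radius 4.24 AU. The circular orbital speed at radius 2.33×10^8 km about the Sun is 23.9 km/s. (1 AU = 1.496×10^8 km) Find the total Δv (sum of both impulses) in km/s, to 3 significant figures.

From the circular-orbit relation v² = μ/r at r = 2.33×10^8 km: μ = v²r = (23.9)² × 2.33×10^8 = 1.33092×10^11 km³/s².
In km: r₁ = 1.56 × 1.496×10^8 = 2.33376×10^8 km; r₂ = 4.24 × 1.496×10^8 = 6.34304×10^8 km.
Transfer-ellipse semi-major axis a_t = (r₁ + r₂)/2 = (2.33376×10^8 + 6.34304×10^8)/2 = 4.3384×10^8 km.
At r₁ the circular-orbit speed is v₁ = √(μ/r₁) = 23.881 km/s.
Transfer-orbit speed at r₁ (vis-viva equation): v_p = √[μ(2/r₁ − 1/a_t)] = 28.876 km/s.
First burn Δv₁ = |v_p − v₁| = 4.995 km/s.
Circular speed at r₂: v₂ = √(μ/r₂) = 14.485 km/s.
Transfer-orbit speed at r₂: v_a = √[μ(2/r₂ − 1/a_t)] = 10.624 km/s.
Second burn Δv₂ = |v₂ − v_a| = 3.861 km/s.
Total Δv = Δv₁ + Δv₂ = 8.856 km/s.

Δv = 8.86 km/s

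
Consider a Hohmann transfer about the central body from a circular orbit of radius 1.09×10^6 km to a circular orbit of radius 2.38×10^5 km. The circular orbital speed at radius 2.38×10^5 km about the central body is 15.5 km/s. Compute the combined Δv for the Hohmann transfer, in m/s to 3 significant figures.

Δv = 7270 m/s

From the circular-orbit relation v² = μ/r at r = 2.38×10^5 km: μ = v²r = (15.5)² × 2.38×10^5 = 5.71795×10^7 km³/s².
Semi-major axis of the transfer orbit: a_t = (1.090×10^6 + 2.380×10^5)/2 = 6.640×10^5 km.
At r₁ the circular-orbit speed is v₁ = √(μ/r₁) = 7.243 km/s.
On the transfer ellipse at r₁, v² = μ(2/r − 1/a) gives v_a = √[μ(2/r₁ − 1/a_t)] = 4.336 km/s.
First burn Δv₁ = |v_a − v₁| = 2.907 km/s.
Circular speed at r₂: v₂ = √(μ/r₂) = 15.500 km/s.
Transfer-orbit speed at r₂: v_p = √[μ(2/r₂ − 1/a_t)] = 19.859 km/s.
Second burn Δv₂ = |v₂ − v_p| = 4.359 km/s.
Total Δv = Δv₁ + Δv₂ = 7.266 km/s.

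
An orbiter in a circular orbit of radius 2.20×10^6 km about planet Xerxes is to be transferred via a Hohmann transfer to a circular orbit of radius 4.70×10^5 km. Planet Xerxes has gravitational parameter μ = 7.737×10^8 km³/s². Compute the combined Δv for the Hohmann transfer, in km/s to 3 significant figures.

Δv = 19.1 km/s

The Hohmann ellipse has a_t = (r₁ + r₂)/2 = 1.335×10^6 km.
At r₁ the circular-orbit speed is v₁ = √(μ/r₁) = 18.753 km/s.
On the transfer ellipse at r₁, v² = μ(2/r − 1/a) gives v_a = √[μ(2/r₁ − 1/a_t)] = 11.127 km/s.
First burn Δv₁ = |v_a − v₁| = 7.626 km/s.
At r₂, v₂ = √(μ/r₂) = 40.57 km/s.
Transfer-orbit speed at r₂: v_p = √[μ(2/r₂ − 1/a_t)] = 52.08 km/s.
Second burn Δv₂ = |v₂ − v_p| = 11.51 km/s.
Total Δv = Δv₁ + Δv₂ = 19.14 km/s.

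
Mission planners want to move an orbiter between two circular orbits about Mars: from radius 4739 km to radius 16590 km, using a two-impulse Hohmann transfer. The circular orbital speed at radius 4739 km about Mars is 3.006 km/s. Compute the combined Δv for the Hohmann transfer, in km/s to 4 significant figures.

Δv = 1.279 km/s

From the circular-orbit relation v² = μ/r at r = 4739 km: μ = v²r = (3.006)² × 4739 = 42821.8 km³/s².
Transfer-ellipse semi-major axis a_t = (r₁ + r₂)/2 = (4739 + 16590)/2 = 10664.5 km.
At r₁ the circular-orbit speed is v₁ = √(μ/r₁) = 3.0060 km/s.
On the transfer ellipse at r₁, v² = μ(2/r − 1/a) gives v_p = √[μ(2/r₁ − 1/a_t)] = 3.7492 km/s.
First burn Δv₁ = |v_p − v₁| = 0.7432 km/s.
At r₂, v₂ = √(μ/r₂) = 1.6066 km/s.
Transfer-orbit speed at r₂: v_a = √[μ(2/r₂ − 1/a_t)] = 1.0710 km/s.
Second burn Δv₂ = |v₂ − v_a| = 0.5356 km/s.
Δv = Δv₁ + Δv₂ = 0.7432 + 0.5356 = 1.279 km/s.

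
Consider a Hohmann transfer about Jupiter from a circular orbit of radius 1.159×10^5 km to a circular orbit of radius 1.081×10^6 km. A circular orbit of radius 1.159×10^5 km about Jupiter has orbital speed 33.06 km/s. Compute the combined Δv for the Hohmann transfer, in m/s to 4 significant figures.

From the circular-orbit relation v² = μ/r at r = 1.159×10^5 km: μ = v²r = (33.06)² × 1.159×10^5 = 1.26674×10^8 km³/s².
The Hohmann ellipse has a_t = (r₁ + r₂)/2 = 5.9845×10^5 km.
Circular speed at r₁: v₁ = √(μ/r₁) = √(1.26674×10^8/1.159×10^5) = 33.06 km/s.
On the transfer ellipse at r₁, vis-viva gives v_p = √[μ(2/r₁ − 1/a_t)] = 44.43 km/s.
First burn Δv₁ = |v_p − v₁| = 11.37 km/s.
At r₂, v₂ = √(μ/r₂) = 10.825 km/s.
Transfer-orbit speed at r₂: v_a = √[μ(2/r₂ − 1/a_t)] = 4.7639 km/s.
Second burn Δv₂ = |v₂ − v_a| = 6.061 km/s.
Δv = Δv₁ + Δv₂ = 11.37 + 6.061 = 17.43 km/s.

Δv = 17430 m/s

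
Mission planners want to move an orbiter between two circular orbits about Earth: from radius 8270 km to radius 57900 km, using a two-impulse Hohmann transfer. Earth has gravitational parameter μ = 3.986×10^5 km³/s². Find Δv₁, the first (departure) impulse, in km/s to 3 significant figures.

Δv₁ = 2.24 km/s

The Hohmann ellipse has a_t = (r₁ + r₂)/2 = 33085 km.
Circular speed at r = 8270 km: v_c = √(μ/r) = 6.9425 km/s.
Vis-viva on the transfer ellipse at r = 8270 km gives v_t = √[μ(2/r − 1/a_t)] = 9.1842 km/s.
Δv₁ = |v_t − v_c| = |9.1842 − 6.9425| = 2.242 km/s.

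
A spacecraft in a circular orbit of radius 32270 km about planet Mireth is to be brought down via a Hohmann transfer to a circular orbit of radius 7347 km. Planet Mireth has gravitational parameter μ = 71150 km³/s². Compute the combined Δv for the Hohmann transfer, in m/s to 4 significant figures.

Semi-major axis of the transfer orbit: a_t = (32270 + 7347)/2 = 19808.5 km.
At r₁ the circular-orbit speed is v₁ = √(μ/r₁) = 1.4849 km/s.
On the transfer ellipse at r₁, v² = μ(2/r − 1/a) gives v_a = √[μ(2/r₁ − 1/a_t)] = 0.90431 km/s.
First burn Δv₁ = |v_a − v₁| = 0.5806 km/s.
Circular speed at r₂: v₂ = √(μ/r₂) = 3.112 km/s.
Transfer-orbit speed at r₂: v_p = √[μ(2/r₂ − 1/a_t)] = 3.972 km/s.
Second burn Δv₂ = |v₂ − v_p| = 0.8600 km/s.
Δv = Δv₁ + Δv₂ = 0.5806 + 0.8600 = 1.441 km/s.

Δv = 1441 m/s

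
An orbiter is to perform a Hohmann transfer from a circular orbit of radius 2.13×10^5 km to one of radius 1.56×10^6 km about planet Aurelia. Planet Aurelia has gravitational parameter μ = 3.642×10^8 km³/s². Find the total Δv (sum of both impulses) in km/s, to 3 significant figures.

The Hohmann ellipse has a_t = (r₁ + r₂)/2 = 8.865×10^5 km.
Circular speed at r₁: v₁ = √(μ/r₁) = √(3.642×10^8/2.130×10^5) = 41.35 km/s.
On the transfer ellipse at r₁, vis-viva equation gives v_p = √[μ(2/r₁ − 1/a_t)] = 54.85 km/s.
First burn Δv₁ = |v_p − v₁| = 13.50 km/s.
Circular speed at r₂: v₂ = √(μ/r₂) = 15.28 km/s.
Transfer-orbit speed at r₂: v_a = √[μ(2/r₂ − 1/a_t)] = 7.490 km/s.
Second burn Δv₂ = |v₂ − v_a| = 7.790 km/s.
Total Δv = Δv₁ + Δv₂ = 21.29 km/s.

Δv = 21.3 km/s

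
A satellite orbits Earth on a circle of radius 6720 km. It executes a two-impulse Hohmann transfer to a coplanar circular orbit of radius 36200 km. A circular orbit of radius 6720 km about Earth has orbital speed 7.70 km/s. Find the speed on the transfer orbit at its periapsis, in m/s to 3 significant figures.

v = 10000 m/s

From the circular-orbit relation v² = μ/r at r = 6720 km: μ = v²r = (7.70)² × 6720 = 3.98429×10^5 km³/s².
Semi-major axis of the transfer orbit: a_t = (6720 + 36200)/2 = 21460 km.
The periapsis of the transfer ellipse is at r = 6720 km.
Applying v² = μ(2/r − 1/a_t): v = 10.00 km/s.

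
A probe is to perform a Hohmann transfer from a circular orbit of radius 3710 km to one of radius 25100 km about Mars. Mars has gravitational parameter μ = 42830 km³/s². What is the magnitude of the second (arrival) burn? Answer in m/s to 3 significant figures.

The Hohmann ellipse has a_t = (r₁ + r₂)/2 = 14405 km.
On the circular orbit at r = 25100 km, v_c = √(μ/r) = 1.3063 km/s.
Transfer-orbit speed at the same r (vis-viva, a = a_t): v_t = √[μ(2/r − 1/a_t)] = 0.66293 km/s.
Δv₂ = |v_t − v_c| = |0.66293 − 1.3063| = 0.6434 km/s.

Δv₂ = 643 m/s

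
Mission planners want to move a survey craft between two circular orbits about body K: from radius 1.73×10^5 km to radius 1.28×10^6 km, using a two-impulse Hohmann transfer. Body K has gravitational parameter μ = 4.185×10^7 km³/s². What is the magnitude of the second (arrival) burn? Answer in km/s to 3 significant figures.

Semi-major axis of the transfer orbit: a_t = (1.730×10^5 + 1.280×10^6)/2 = 7.265×10^5 km.
Circular speed at r = 1.280×10^6 km: v_c = √(μ/r) = 5.718 km/s.
Transfer-orbit speed at the same r (vis-viva, a = a_t): v_t = √[μ(2/r − 1/a_t)] = 2.790 km/s.
Δv₂ = |v_t − v_c| = |2.790 − 5.718| = 2.928 km/s.

Δv₂ = 2.93 km/s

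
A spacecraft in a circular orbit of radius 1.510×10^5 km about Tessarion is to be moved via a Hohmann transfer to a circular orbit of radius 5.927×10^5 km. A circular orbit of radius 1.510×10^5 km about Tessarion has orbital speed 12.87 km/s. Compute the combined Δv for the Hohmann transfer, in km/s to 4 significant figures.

From the circular-orbit relation v² = μ/r at r = 1.510×10^5 km: μ = v²r = (12.87)² × 1.510×10^5 = 2.50112×10^7 km³/s².
Semi-major axis of the transfer orbit: a_t = (1.510×10^5 + 5.927×10^5)/2 = 3.7185×10^5 km.
Circular speed at r₁: v₁ = √(μ/r₁) = √(2.50112×10^7/1.510×10^5) = 12.8700 km/s.
Transfer-orbit speed at r₁ (vis-viva equation): v_p = √[μ(2/r₁ − 1/a_t)] = 16.2485 km/s.
First burn Δv₁ = |v_p − v₁| = 3.3785 km/s.
Circular speed at r₂: v₂ = √(μ/r₂) = 6.4961 km/s.
Transfer-orbit speed at r₂: v_a = √[μ(2/r₂ − 1/a_t)] = 4.1396 km/s.
Second burn Δv₂ = |v₂ − v_a| = 2.3565 km/s.
Total Δv = Δv₁ + Δv₂ = 5.735 km/s.

Δv = 5.735 km/s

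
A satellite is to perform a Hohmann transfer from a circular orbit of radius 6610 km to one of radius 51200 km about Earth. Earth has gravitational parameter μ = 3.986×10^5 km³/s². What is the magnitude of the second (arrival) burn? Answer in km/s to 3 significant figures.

Transfer-ellipse semi-major axis a_t = (r₁ + r₂)/2 = (6610 + 51200)/2 = 28905 km.
On the circular orbit at r = 51200 km, v_c = √(μ/r) = 2.790 km/s.
Transfer-orbit speed at the same r (vis-viva, a = a_t): v_t = √[μ(2/r − 1/a_t)] = 1.334 km/s.
Δv₂ = |v_t − v_c| = |1.334 − 2.790| = 1.456 km/s.

Δv₂ = 1.46 km/s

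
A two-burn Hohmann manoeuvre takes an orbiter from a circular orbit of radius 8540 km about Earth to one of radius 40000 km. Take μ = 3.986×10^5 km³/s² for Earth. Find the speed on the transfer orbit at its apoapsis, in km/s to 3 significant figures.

Semi-major axis of the transfer orbit: a_t = (8540 + 40000)/2 = 24270 km.
At apoapsis, r = 40000 km.
Vis-viva: v = √[μ(2/r − 1/a_t)] = √[3.986×10^5 × (2/40000 − 1/24270)] = 1.873 km/s.

v = 1.87 km/s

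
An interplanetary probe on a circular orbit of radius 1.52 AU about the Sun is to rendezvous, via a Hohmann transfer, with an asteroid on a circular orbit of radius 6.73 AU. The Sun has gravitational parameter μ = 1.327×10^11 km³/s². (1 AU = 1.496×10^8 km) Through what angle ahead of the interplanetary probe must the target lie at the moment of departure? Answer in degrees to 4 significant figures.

φ = 93.63°

In km: r₁ = 1.52 × 1.496×10^8 = 2.27392×10^8 km; r₂ = 6.73 × 1.496×10^8 = 1.006808×10^9 km.
The Hohmann ellipse has a_t = (r₁ + r₂)/2 = 6.171×10^8 km.
The half-period of the transfer ellipse is t = π√(a_t³/μ) = 1.3220×10^8 s.
Target angular speed ω₂ = √(μ/r₂³) = 1.1403×10^-8 rad/s.
Angle swept by the target during transfer: ω₂·t = 1.5075 rad = 86.37°.
The interplanetary probe traverses 180° on the transfer ellipse, so the target must lead by 180° − 86.37° = 93.63°.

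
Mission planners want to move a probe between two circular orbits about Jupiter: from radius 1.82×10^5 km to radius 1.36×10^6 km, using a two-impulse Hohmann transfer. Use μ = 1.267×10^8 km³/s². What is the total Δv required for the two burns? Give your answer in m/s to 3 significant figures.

The Hohmann ellipse has a_t = (r₁ + r₂)/2 = 7.710×10^5 km.
Circular speed at r₁: v₁ = √(μ/r₁) = √(1.267×10^8/1.820×10^5) = 26.3847 km/s.
On the transfer ellipse at r₁, vis-viva equation gives v_p = √[μ(2/r₁ − 1/a_t)] = 35.0425 km/s.
First burn Δv₁ = |v_p − v₁| = 8.658 km/s.
Circular speed at r₂: v₂ = √(μ/r₂) = 9.65203 km/s.
Transfer-orbit speed at r₂: v_a = √[μ(2/r₂ − 1/a_t)] = 4.68951 km/s.
Second burn Δv₂ = |v₂ − v_a| = 4.963 km/s.
Δv = Δv₁ + Δv₂ = 8.658 + 4.963 = 13.62 km/s.

Δv = 13600 m/s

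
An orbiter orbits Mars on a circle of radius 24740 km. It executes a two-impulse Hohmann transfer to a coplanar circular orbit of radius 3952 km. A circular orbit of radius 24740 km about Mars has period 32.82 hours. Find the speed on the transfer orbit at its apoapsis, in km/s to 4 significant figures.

From Kepler's third law T² = 4π²r³/μ at r = 24740 km, T = 32.82 hours = 32.82 × 3600 s = 1.18152×10^5 s: μ = 4π²r³/T² = 42823.0 km³/s².
Transfer-ellipse semi-major axis a_t = (r₁ + r₂)/2 = (24740 + 3952)/2 = 14346 km.
The apoapsis of the transfer ellipse is at r = 24740 km.
Applying v² = μ(2/r − 1/a_t): v = 0.6905 km/s.

v = 0.6905 km/s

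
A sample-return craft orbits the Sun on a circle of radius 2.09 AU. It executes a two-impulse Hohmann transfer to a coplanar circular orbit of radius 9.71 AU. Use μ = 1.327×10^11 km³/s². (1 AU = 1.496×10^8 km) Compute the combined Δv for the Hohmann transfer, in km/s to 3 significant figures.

In km: r₁ = 2.09 × 1.496×10^8 = 3.12664×10^8 km; r₂ = 9.71 × 1.496×10^8 = 1.452616×10^9 km.
The Hohmann ellipse has a_t = (r₁ + r₂)/2 = 8.8264×10^8 km.
Circular speed at r₁: v₁ = √(μ/r₁) = √(1.327×10^11/3.12664×10^8) = 20.601 km/s.
On the transfer ellipse at r₁, vis-viva equation gives v_p = √[μ(2/r₁ − 1/a_t)] = 26.429 km/s.
First burn Δv₁ = |v_p − v₁| = 5.828 km/s.
Circular speed at r₂: v₂ = √(μ/r₂) = 9.558 km/s.
Transfer-orbit speed at r₂: v_a = √[μ(2/r₂ − 1/a_t)] = 5.689 km/s.
Second burn Δv₂ = |v₂ − v_a| = 3.869 km/s.
Total Δv = Δv₁ + Δv₂ = 9.697 km/s.

Δv = 9.70 km/s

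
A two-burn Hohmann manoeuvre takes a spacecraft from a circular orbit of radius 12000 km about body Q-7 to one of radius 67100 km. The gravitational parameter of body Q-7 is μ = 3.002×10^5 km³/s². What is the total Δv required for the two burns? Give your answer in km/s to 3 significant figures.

Transfer-ellipse semi-major axis a_t = (r₁ + r₂)/2 = (12000 + 67100)/2 = 39550 km.
Circular speed at r₁: v₁ = √(μ/r₁) = √(3.002×10^5/12000) = 5.002 km/s.
Transfer-orbit speed at r₁ (vis-viva equation): v_p = √[μ(2/r₁ − 1/a_t)] = 6.515 km/s.
First burn Δv₁ = |v_p − v₁| = 1.513 km/s.
Circular speed at r₂: v₂ = √(μ/r₂) = 2.1152 km/s.
Transfer-orbit speed at r₂: v_a = √[μ(2/r₂ − 1/a_t)] = 1.1651 km/s.
Second burn Δv₂ = |v₂ − v_a| = 0.9501 km/s.
Total Δv = Δv₁ + Δv₂ = 2.463 km/s.

Δv = 2.46 km/s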